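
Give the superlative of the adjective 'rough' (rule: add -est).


Apply superlative formation (add -est): 'rough' -> 'roughest'.

roughest


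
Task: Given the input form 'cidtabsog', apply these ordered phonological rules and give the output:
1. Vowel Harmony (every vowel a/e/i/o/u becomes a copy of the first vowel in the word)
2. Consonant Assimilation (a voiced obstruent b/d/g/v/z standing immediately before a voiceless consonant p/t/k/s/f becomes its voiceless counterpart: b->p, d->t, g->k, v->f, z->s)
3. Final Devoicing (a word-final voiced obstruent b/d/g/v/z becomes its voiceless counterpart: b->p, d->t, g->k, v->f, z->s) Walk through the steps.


Starting form: 'cidtabsog'
Rule 1: Vowel Harmony: all vowels become 'i' (matching first vowel). 'cidtabsog' -> 'cidtibsig'
Rule 2: Consonant Assimilation: voiced obstruent before voiceless consonant becomes voiceless ('dt' -> 'tt', 'bs' -> 'ps'). 'cidtibsig' -> 'cittipsig'
Rule 3: Final Devoicing: word-final voiced obstruent 'g' becomes voiceless 'k'. 'cittipsig' -> 'cittipsik'
Final form: 'cittipsik'

cittipsik


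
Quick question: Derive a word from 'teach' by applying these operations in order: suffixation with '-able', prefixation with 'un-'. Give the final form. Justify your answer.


Step 1: Add suffix '-able' to 'teach' = 'teachable'
Step 2: Add prefix 'un-' to 'teachable' = 'unteachable'

unteachable


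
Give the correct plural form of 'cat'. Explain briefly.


Apply rule: Add -s. 'cat' becomes 'cats'.

cats


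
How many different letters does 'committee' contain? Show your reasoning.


Unique letters in 'committee': {c, e, i, m, o, t} = 6 distinct letters.

6


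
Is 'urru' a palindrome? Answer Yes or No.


Forward: 'urru'
Reversed: 'urru'
They are identical.

Yes


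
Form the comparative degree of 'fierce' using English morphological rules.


Apply comparative formation (ends in e: add -r): 'fierce' -> 'fiercer'.

fiercer


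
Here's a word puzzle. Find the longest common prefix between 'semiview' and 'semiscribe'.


Compare from the start: 4 characters match: 'semi'. Mismatch at position 5: 'v' vs 's'.

semi


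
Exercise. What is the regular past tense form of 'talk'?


Apply rule: Add -ed. 'talk' becomes 'talked'.

talked


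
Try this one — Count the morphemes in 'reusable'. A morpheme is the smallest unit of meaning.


Decomposition: re- (prefix) + use (root) + -able (suffix) = 3 morpheme(s)

3 morphemes


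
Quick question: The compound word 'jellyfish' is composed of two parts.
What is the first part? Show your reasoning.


Split 'jellyfish' into 'jelly' + 'fish'. The first part is 'jelly'.

jelly


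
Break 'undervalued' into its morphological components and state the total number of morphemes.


Step 1: Identify prefix: 'under' (meaning: beneath/insufficient)
Step 2: Identify root: 'value'
Step 3: Identify suffix(es): 'ed'
Decomposition: under- (prefix: beneath/insufficient) + value (root) + -ed (suffix: past)
Total morphemes: 3

3 morphemes (under- (prefix: beneath/insufficient) + value (root) + -ed (suffix: past))


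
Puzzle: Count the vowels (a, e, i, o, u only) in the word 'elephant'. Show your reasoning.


Vowels in 'elephant': e, e, a = 3 vowels.

3


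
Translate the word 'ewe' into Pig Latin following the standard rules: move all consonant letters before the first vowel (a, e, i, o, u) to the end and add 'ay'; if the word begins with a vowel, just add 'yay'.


'ewe' starts with a vowel, so add 'yay': 'eweyay'.

eweyay


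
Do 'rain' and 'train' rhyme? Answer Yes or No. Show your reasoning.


Rime (stressed vowel + following sounds) of 'rain': -ain = /eɪn/
Rime of 'train': -ain = /eɪn/
/eɪn/ and /eɪn/ are the same ending sound, so the words rhyme.

Yes


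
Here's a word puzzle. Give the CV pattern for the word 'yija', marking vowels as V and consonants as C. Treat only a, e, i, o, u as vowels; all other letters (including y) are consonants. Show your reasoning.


Letter mapping: y = C, i = V, j = C, a = V.

CVCV


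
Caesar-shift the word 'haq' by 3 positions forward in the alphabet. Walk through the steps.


Shift each letter by 3: h -> k, a -> d, q -> t. Result: 'kdt'.

kdt


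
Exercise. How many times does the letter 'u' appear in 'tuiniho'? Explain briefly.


Letter 'u' in 'tuiniho': found at position(s) 2 = 1 occurrence(s).

1


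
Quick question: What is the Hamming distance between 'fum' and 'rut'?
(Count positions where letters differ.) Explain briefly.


Alignment:
Position 1: 'f' vs 'r' = DIFFER
Position 2: 'u' vs 'u' = match
Position 3: 'm' vs 't' = DIFFER
Total differences: 2

2


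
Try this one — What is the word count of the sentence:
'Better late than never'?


Split into words: Better | late | than | never = 4 words.

4


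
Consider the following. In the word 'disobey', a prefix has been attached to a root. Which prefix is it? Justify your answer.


The word 'disobey' = 'dis' (prefix) + 'obey' (root). The prefix is 'dis'.

dis


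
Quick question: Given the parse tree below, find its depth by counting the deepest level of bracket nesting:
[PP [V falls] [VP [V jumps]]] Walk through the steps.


Count bracket nesting levels:
'[' at pos 0: depth = 1
'[' at pos 4: depth = 2
'[' at pos 14: depth = 2
'[' at pos 18: depth = 3
Maximum depth reached: 3

3


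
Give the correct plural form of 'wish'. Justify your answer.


Apply rule: Add -es (sibilant/fricative ending). 'wish' becomes 'wishes'.

wishes


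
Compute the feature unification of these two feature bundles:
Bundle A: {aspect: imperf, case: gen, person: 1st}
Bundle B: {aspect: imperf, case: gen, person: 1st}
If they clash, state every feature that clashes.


Compare features:
aspect: A=imperf vs B=imperf -> unified: imperf
case: A=gen vs B=gen -> unified: gen
person: A=1st vs B=1st -> unified: 1st
No clashes found.

Unified: {aspect: imperf, case: gen, person: 1st}


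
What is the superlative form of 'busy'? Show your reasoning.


Apply superlative formation (consonant + y: change y to i, add -est): 'busy' -> 'busiest'.

busiest


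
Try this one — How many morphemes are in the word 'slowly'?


Decomposition: slow (root) + -ly (suffix) = 2 morpheme(s)

2 morphemes


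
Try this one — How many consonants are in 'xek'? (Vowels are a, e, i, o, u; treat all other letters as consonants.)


Consonants in 'xek': x, k = 2 consonants.

2


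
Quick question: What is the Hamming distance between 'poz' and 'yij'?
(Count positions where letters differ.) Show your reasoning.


Alignment:
Position 1: 'p' vs 'y' = DIFFER
Position 2: 'o' vs 'i' = DIFFER
Position 3: 'z' vs 'j' = DIFFER
Total differences: 3

3


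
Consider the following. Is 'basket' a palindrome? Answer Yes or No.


Forward: 'basket'
Reversed: 'teksab'
They differ.

No


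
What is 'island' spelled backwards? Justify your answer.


Reverse 'island' character by character: 'dnalsi'.

dnalsi


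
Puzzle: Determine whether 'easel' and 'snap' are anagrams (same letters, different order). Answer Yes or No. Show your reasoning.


Sorted letters of 'easel': 'aeels'
Sorted letters of 'snap': 'anps'
They do not match.

No


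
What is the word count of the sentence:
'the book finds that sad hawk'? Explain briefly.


Split into words: the | book | finds | that | sad | hawk = 6 words.

6


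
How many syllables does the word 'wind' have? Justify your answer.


Break 'wind' into syllables: wind -> wind = 1 syllable

1 syllable


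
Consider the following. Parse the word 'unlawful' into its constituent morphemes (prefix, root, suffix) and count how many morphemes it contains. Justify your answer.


Step 1: Identify prefix: 'un' (meaning: not/reverse)
Step 2: Identify root: 'law'
Step 3: Identify suffix(es): 'ful'
Decomposition: un- (prefix: not/reverse) + law (root) + -ful (suffix: full of)
Total morphemes: 3

3 morphemes (un- (prefix: not/reverse) + law (root) + -ful (suffix: full of))


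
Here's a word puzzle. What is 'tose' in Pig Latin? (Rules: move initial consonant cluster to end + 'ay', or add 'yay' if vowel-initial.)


'tose': move consonant cluster 't' to end and add 'ay': 'osetay'.

osetay


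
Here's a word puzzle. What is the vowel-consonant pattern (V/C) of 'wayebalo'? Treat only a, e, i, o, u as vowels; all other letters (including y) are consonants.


Letter mapping: w = C, a = V, y = C, e = V, b = C, a = V, l = C, o = V.

CVCVCVCV


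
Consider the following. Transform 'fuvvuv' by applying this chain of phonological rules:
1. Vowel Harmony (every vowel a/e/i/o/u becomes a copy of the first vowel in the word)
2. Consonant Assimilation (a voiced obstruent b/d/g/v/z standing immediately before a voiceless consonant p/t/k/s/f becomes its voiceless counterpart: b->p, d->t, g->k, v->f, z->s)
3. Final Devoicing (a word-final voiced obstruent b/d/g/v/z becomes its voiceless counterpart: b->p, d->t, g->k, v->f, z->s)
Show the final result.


Starting form: 'fuvvuv'
Rule 1: Vowel Harmony: all vowels already match. No change.
Rule 2: Consonant Assimilation: no voiced obstruent (b/d/g/v/z) stands immediately before a voiceless consonant (p/t/k/s/f). No change.
Rule 3: Final Devoicing: word-final voiced obstruent 'v' becomes voiceless 'f'. 'fuvvuv' -> 'fuvvuf'
Final form: 'fuvvuf'

fuvvuf


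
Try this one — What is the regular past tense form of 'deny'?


Apply rule: Change -y to -ied. 'deny' becomes 'denied'.

denied


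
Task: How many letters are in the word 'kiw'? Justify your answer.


Spell out 'kiw' and number each letter: k(1), i(2), w(3). Total: 3 letters.

3


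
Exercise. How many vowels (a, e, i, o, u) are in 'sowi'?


Vowels in 'sowi': o, i = 2 vowels.

2


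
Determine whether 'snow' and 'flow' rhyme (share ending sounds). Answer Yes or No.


Rime (stressed vowel + following sounds) of 'snow': -ow = /oʊ/
Rime of 'flow': -ow = /oʊ/
/oʊ/ and /oʊ/ are the same ending sound, so the words rhyme.

Yes


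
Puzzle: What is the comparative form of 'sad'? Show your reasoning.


Apply comparative formation (double final consonant, add -er): 'sad' -> 'sadder'.

sadder


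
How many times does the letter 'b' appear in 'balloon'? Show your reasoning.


Letter 'b' in 'balloon': found at position(s) 1 = 1 occurrence(s).

1


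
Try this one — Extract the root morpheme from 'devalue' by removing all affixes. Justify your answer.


Remove prefix 'de' from 'devalue' to get root 'value'.

value


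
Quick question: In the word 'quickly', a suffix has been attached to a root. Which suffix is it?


The word 'quickly' = 'quick' (root) + '-ly' (suffix). The suffix is '-ly'.

ly


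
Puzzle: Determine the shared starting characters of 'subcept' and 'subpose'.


Compare from the start: 3 characters match: 'sub'. Mismatch at position 4: 'c' vs 'p'.

sub


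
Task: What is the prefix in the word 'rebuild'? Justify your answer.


The word 'rebuild' = 're' (prefix) + 'build' (root). The prefix is 're'.

re


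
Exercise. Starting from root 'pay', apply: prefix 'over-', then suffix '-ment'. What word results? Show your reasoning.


Step 1: Add prefix 'over-' to 'pay' = 'overpay'
Step 2: Add suffix '-ment' to 'overpay' = 'overpayment'

overpayment


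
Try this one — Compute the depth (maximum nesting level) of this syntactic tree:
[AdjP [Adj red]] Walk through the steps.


Count bracket nesting levels:
'[' at pos 0: depth = 1
'[' at pos 6: depth = 2
Maximum depth reached: 2

2


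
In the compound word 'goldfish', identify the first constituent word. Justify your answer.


Split 'goldfish' into 'gold' + 'fish'. The first part is 'gold'.

gold


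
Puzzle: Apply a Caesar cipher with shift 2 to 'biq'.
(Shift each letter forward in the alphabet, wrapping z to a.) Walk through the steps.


Shift each letter by 2: b -> d, i -> k, q -> s. Result: 'dks'.

dks


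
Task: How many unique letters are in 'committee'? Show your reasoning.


Unique letters in 'committee': {c, e, i, m, o, t} = 6 distinct letters.

6


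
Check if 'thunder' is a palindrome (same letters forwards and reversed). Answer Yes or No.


Forward: 'thunder'
Reversed: 'rednuht'
They differ.

No


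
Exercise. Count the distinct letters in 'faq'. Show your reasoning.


Unique letters in 'faq': {a, f, q} = 3 distinct letters.

3


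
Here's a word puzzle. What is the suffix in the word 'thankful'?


The word 'thankful' = 'thank' (root) + '-ful' (suffix). The suffix is '-ful'.

ful


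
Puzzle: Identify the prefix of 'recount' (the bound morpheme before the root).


The word 'recount' = 're' (prefix) + 'count' (root). The prefix is 're'.

re


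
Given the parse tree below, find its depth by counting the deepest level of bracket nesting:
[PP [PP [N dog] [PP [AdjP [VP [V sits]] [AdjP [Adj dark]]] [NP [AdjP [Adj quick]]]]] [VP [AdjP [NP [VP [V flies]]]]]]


Count bracket nesting levels:
'[' at pos 0: depth = 1
'[' at pos 4: depth = 2
'[' at pos 8: depth = 3
'[' at pos 16: depth = 3
'[' at pos 20: depth = 4
'[' at pos 26: depth = 5
'[' at pos 30: depth = 6
'[' at pos 40: depth = 5
'[' at pos 46: depth = 6
'[' at pos 59: depth = 4
'[' at pos 63: depth = 5
'[' at pos 69: depth = 6
'[' at pos 85: depth = 2
'[' at pos 89: depth = 3
'[' at pos 95: depth = 4
'[' at pos 99: depth = 5
'[' at pos 103: depth = 6
Maximum depth reached: 6

6


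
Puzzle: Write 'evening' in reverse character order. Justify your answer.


Reverse 'evening' character by character: 'gnineve'.

gnineve


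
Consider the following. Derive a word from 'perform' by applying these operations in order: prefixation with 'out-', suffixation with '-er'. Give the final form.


Step 1: Add prefix 'out-' to 'perform' = 'outperform'
Step 2: Add suffix '-er' to 'outperform' = 'outperformer'

outperformer


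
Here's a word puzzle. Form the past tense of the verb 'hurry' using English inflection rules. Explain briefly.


Apply rule: Change -y to -ied. 'hurry' becomes 'hurried'.

hurried


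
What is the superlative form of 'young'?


Apply superlative formation (add -est): 'young' -> 'youngest'.

youngest


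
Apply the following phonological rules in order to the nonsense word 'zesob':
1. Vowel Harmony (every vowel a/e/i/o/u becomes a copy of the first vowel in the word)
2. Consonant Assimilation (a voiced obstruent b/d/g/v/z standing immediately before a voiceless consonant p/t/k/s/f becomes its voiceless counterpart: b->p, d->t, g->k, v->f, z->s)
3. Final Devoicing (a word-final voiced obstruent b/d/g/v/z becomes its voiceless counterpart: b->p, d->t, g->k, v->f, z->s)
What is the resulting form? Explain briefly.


Starting form: 'zesob'
Rule 1: Vowel Harmony: all vowels become 'e' (matching first vowel). 'zesob' -> 'zeseb'
Rule 2: Consonant Assimilation: no voiced obstruent (b/d/g/v/z) stands immediately before a voiceless consonant (p/t/k/s/f). No change.
Rule 3: Final Devoicing: word-final voiced obstruent 'b' becomes voiceless 'p'. 'zeseb' -> 'zesep'
Final form: 'zesep'

zesep


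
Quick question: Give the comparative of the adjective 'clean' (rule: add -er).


Apply comparative formation (add -er): 'clean' -> 'cleaner'.

cleaner


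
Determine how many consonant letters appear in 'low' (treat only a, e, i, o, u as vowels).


Consonants in 'low': l, w = 2 consonants.

2


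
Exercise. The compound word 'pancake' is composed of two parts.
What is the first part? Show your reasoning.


Split 'pancake' into 'pan' + 'cake'. The first part is 'pan'.

pan


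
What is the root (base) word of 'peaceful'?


Remove suffix '-ful' from 'peaceful' to get root 'peace'.

peace


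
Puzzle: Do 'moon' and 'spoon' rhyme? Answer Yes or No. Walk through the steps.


Rime (stressed vowel + following sounds) of 'moon': -oon = /uːn/
Rime of 'spoon': -oon = /uːn/
/uːn/ and /uːn/ are the same ending sound, so the words rhyme.

Yes


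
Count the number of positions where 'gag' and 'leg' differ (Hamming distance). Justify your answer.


Alignment:
Position 1: 'g' vs 'l' = DIFFER
Position 2: 'a' vs 'e' = DIFFER
Position 3: 'g' vs 'g' = match
Total differences: 2

2


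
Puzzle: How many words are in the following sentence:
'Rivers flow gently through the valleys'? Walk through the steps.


Split into words: Rivers | flow | gently | through | the | valleys = 6 words.

6


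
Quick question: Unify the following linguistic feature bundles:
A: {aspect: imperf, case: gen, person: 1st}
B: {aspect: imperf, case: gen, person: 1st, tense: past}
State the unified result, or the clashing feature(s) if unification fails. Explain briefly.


Compare features:
aspect: A=imperf vs B=imperf -> unified: imperf
case: A=gen vs B=gen -> unified: gen
person: A=1st vs B=1st -> unified: 1st
tense: A=_ vs B=past -> unified: past
No clashes found.

Unified: {aspect: imperf, case: gen, person: 1st, tense: past}


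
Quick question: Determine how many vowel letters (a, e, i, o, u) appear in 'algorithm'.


Vowels in 'algorithm': a, o, i = 3 vowels.

3


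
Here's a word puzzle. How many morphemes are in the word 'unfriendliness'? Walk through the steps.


Decomposition: un- (prefix) + friend (root) + -ly (suffix) + -ness (suffix) = 4 morpheme(s)

4 morphemes


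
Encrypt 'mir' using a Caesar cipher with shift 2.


Shift each letter by 2: m -> o, i -> k, r -> t. Result: 'okt'.

okt


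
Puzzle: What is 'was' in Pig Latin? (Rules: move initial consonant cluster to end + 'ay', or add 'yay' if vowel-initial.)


'was': move consonant cluster 'w' to end and add 'ay': 'asway'.

asway


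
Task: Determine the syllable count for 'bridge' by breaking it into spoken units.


Break 'bridge' into syllables: bridge -> bridge = 1 syllable

1 syllable


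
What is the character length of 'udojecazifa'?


Spell out 'udojecazifa' and number each letter: u(1), d(2), o(3), j(4), e(5), c(6), a(7), z(8), i(9), f(10), a(11). Total: 11 letters.

11


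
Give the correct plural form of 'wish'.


Apply rule: Add -es (sibilant/fricative ending). 'wish' becomes 'wishes'.

wishes


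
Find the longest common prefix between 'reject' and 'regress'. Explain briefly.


Compare from the start: 2 characters match: 're'. Mismatch at position 3: 'j' vs 'g'.

re


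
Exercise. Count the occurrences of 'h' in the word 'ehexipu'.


Letter 'h' in 'ehexipu': found at position(s) 2 = 1 occurrence(s).

1


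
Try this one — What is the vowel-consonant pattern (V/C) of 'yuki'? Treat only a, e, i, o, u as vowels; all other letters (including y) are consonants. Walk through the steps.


Letter mapping: y = C, u = V, k = C, i = V.

CVCV


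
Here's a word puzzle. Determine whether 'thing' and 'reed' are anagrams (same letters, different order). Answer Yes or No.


Sorted letters of 'thing': 'ghint'
Sorted letters of 'reed': 'deer'
They do not match.

No


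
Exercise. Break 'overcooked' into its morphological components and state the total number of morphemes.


Step 1: Identify prefix: 'over' (meaning: excessively)
Step 2: Identify root: 'cook'
Step 3: Identify suffix(es): 'ed'
Decomposition: over- (prefix: excessively) + cook (root) + -ed (suffix: past)
Total morphemes: 3

3 morphemes (over- (prefix: excessively) + cook (root) + -ed (suffix: past))


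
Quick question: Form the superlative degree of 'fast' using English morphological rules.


Apply superlative formation (add -est): 'fast' -> 'fastest'.

fastest


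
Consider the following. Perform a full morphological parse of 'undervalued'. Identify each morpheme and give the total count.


Step 1: Identify prefix: 'under' (meaning: beneath/insufficient)
Step 2: Identify root: 'value'
Step 3: Identify suffix(es): 'ed'
Decomposition: under- (prefix: beneath/insufficient) + value (root) + -ed (suffix: past)
Total morphemes: 3

3 morphemes (under- (prefix: beneath/insufficient) + value (root) + -ed (suffix: past))


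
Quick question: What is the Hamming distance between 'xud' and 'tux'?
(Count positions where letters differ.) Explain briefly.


Alignment:
Position 1: 'x' vs 't' = DIFFER
Position 2: 'u' vs 'u' = match
Position 3: 'd' vs 'x' = DIFFER
Total differences: 2

2


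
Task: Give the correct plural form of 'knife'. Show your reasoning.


Apply rule: Change -fe to -ves. 'knife' becomes 'knives'.

knives


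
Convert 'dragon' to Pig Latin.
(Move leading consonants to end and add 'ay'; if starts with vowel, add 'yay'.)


'dragon': move consonant cluster 'dr' to end and add 'ay': 'agondray'.

agondray


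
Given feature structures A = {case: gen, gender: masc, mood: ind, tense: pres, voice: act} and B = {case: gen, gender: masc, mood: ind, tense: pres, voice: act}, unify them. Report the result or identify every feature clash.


Compare features:
case: A=gen vs B=gen -> unified: gen
gender: A=masc vs B=masc -> unified: masc
mood: A=ind vs B=ind -> unified: ind
tense: A=pres vs B=pres -> unified: pres
voice: A=act vs B=act -> unified: act
No clashes found.

Unified: {case: gen, gender: masc, mood: ind, tense: pres, voice: act}


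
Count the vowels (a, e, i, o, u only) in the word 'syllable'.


Vowels in 'syllable': a, e = 2 vowels.

2


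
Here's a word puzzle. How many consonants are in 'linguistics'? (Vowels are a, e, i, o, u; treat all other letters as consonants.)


Consonants in 'linguistics': l, n, g, s, t, c, s = 7 consonants.

7


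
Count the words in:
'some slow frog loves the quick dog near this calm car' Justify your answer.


Split into words: some | slow | frog | loves | the | quick | dog | near | this | calm | car = 11 words.

11


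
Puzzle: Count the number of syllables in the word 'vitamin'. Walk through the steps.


Break 'vitamin' into syllables: vi-ta-min -> vi | ta | min = 3 syllables

3 syllables


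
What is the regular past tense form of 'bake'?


Apply rule: Add -d (word ends in -e). 'bake' becomes 'baked'.

baked


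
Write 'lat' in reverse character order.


Reverse 'lat' character by character: 'tal'.

tal


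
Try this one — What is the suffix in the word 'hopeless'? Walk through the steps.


The word 'hopeless' = 'hope' (root) + '-less' (suffix). The suffix is '-less'.

less


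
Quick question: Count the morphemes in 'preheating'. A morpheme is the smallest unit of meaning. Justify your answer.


Decomposition: pre- (prefix) + heat (root) + -ing (suffix) = 3 morpheme(s)

3 morphemes


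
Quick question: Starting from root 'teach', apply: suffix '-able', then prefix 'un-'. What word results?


Step 1: Add suffix '-able' to 'teach' = 'teachable'
Step 2: Add prefix 'un-' to 'teachable' = 'unteachable'

unteachable


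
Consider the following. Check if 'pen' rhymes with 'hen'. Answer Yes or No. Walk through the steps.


Rime (stressed vowel + following sounds) of 'pen': -en = /ɛn/
Rime of 'hen': -en = /ɛn/
/ɛn/ and /ɛn/ are the same ending sound, so the words rhyme.

Yes


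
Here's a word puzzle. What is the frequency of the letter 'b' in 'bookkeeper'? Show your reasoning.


Letter 'b' in 'bookkeeper': found at position(s) 1 = 1 occurrence(s).

1


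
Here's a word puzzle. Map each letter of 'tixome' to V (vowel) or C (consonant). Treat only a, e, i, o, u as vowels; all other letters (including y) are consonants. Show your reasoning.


Letter mapping: t = C, i = V, x = C, o = V, m = C, e = V.

CVCVCV


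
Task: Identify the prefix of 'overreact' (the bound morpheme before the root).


The word 'overreact' = 'over' (prefix) + 'react' (root). The prefix is 'over'.

over


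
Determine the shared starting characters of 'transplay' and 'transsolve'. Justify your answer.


Compare from the start: 5 characters match: 'trans'. Mismatch at position 6: 'p' vs 's'.

trans


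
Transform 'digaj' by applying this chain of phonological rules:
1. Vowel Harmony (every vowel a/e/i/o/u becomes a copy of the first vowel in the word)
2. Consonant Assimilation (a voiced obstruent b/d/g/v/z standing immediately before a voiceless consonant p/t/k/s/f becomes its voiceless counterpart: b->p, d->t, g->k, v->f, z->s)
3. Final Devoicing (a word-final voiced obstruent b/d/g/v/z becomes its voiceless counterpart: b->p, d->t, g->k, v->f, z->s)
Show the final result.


Starting form: 'digaj'
Rule 1: Vowel Harmony: all vowels become 'i' (matching first vowel). 'digaj' -> 'digij'
Rule 2: Consonant Assimilation: no voiced obstruent (b/d/g/v/z) stands immediately before a voiceless consonant (p/t/k/s/f). No change.
Rule 3: Final Devoicing: final consonant 'j' is not one of the voiced obstruents b/d/g/v/z. No change.
Final form: 'digij'

digij


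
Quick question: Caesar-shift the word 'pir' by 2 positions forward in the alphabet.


Shift each letter by 2: p -> r, i -> k, r -> t. Result: 'rkt'.

rkt


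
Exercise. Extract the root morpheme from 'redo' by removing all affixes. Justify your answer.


Remove prefix 're' from 'redo' to get root 'do'.

do


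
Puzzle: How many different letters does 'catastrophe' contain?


Unique letters in 'catastrophe': {a, c, e, h, o, p, r, s, t} = 9 distinct letters.

9


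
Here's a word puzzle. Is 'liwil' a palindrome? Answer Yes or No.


Forward: 'liwil'
Reversed: 'liwil'
They are identical.

Yes


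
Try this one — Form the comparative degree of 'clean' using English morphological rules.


Apply comparative formation (add -er): 'clean' -> 'cleaner'.

cleaner


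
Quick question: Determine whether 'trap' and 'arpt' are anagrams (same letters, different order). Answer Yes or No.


Sorted letters of 'trap': 'aprt'
Sorted letters of 'arpt': 'aprt'
They match.

Yes


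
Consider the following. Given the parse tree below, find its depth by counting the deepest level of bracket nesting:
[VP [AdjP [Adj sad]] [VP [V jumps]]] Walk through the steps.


Count bracket nesting levels:
'[' at pos 0: depth = 1
'[' at pos 4: depth = 2
'[' at pos 10: depth = 3
'[' at pos 21: depth = 2
'[' at pos 25: depth = 3
Maximum depth reached: 3

3


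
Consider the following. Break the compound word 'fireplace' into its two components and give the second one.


Split 'fireplace' into 'fire' + 'place'. The second part is 'place'.

place


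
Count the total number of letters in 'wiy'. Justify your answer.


Spell out 'wiy' and number each letter: w(1), i(2), y(3). Total: 3 letters.

3


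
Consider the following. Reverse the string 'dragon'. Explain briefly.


Reverse 'dragon' character by character: 'nogard'.

nogard


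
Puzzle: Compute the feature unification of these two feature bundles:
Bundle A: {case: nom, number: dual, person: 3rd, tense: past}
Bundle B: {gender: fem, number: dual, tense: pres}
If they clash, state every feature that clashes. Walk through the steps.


Compare features:
case: A=nom vs B=_ -> unified: nom
gender: A=_ vs B=fem -> unified: fem
number: A=dual vs B=dual -> unified: dual
person: A=3rd vs B=_ -> unified: 3rd
tense: A=past vs B=pres -> CLASH
Clash detected on feature 'tense' (past vs pres); unification fails.

CLASH on 'tense' (past vs pres)


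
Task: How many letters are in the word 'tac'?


Spell out 'tac' and number each letter: t(1), a(2), c(3). Total: 3 letters.

3


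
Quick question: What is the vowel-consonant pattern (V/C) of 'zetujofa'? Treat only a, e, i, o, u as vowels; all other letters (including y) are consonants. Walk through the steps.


Letter mapping: z = C, e = V, t = C, u = V, j = C, o = V, f = C, a = V.

CVCVCVCV


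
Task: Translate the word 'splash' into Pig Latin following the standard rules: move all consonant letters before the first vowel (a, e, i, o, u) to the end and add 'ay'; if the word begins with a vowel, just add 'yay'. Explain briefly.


'splash': move consonant cluster 'spl' to end and add 'ay': 'ashsplay'.

ashsplay


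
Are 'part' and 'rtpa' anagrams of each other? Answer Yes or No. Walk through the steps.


Sorted letters of 'part': 'aprt'
Sorted letters of 'rtpa': 'aprt'
They match.

Yes


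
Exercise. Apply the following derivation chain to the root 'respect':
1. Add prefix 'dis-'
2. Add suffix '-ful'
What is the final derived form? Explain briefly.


Step 1: Add prefix 'dis-' to 'respect' = 'disrespect'
Step 2: Add suffix '-ful' to 'disrespect' = 'disrespectful'

disrespectful


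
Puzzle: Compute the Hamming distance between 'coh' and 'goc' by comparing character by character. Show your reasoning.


Alignment:
Position 1: 'c' vs 'g' = DIFFER
Position 2: 'o' vs 'o' = match
Position 3: 'h' vs 'c' = DIFFER
Total differences: 2

2


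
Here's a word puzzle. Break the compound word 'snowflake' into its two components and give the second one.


Split 'snowflake' into 'snow' + 'flake'. The second part is 'flake'.

flake


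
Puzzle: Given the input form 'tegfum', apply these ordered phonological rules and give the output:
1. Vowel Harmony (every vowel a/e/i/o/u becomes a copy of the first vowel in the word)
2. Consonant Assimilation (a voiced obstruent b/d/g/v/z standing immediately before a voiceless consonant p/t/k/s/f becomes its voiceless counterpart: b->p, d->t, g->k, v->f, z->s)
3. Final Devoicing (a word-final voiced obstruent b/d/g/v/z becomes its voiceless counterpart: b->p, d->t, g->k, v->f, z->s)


Starting form: 'tegfum'
Rule 1: Vowel Harmony: all vowels become 'e' (matching first vowel). 'tegfum' -> 'tegfem'
Rule 2: Consonant Assimilation: voiced obstruent before voiceless consonant becomes voiceless ('gf' -> 'kf'). 'tegfem' -> 'tekfem'
Rule 3: Final Devoicing: final consonant 'm' is not one of the voiced obstruents b/d/g/v/z. No change.
Final form: 'tekfem'

tekfem


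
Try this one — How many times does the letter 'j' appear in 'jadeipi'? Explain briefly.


Letter 'j' in 'jadeipi': found at position(s) 1 = 1 occurrence(s).

1


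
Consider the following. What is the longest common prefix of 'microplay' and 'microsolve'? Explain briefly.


Compare from the start: 5 characters match: 'micro'. Mismatch at position 6: 'p' vs 's'.

micro


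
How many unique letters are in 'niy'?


Unique letters in 'niy': {i, n, y} = 3 distinct letters.

3


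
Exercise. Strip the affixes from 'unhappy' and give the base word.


Remove prefix 'un' from 'unhappy' to get root 'happy'.

happy


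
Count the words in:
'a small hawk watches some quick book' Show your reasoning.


Split into words: a | small | hawk | watches | some | quick | book = 7 words.

7


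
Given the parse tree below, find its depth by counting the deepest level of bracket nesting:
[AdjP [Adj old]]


Count bracket nesting levels:
'[' at pos 0: depth = 1
'[' at pos 6: depth = 2
Maximum depth reached: 2

2


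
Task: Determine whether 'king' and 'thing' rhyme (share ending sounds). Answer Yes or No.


Rime (stressed vowel + following sounds) of 'king': -ing = /ɪŋ/
Rime of 'thing': -ing = /ɪŋ/
/ɪŋ/ and /ɪŋ/ are the same ending sound, so the words rhyme.

Yes


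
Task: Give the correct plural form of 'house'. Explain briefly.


Apply rule: Add -s. 'house' becomes 'houses'.

houses


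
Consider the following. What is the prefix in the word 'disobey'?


The word 'disobey' = 'dis' (prefix) + 'obey' (root). The prefix is 'dis'.

dis


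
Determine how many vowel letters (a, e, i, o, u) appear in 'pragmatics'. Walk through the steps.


Vowels in 'pragmatics': a, a, i = 3 vowels.

3


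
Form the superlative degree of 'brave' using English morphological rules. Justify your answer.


Apply superlative formation (ends in e: add -st): 'brave' -> 'bravest'.

bravest


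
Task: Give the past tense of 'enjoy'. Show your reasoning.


Apply rule: Add -ed. 'enjoy' becomes 'enjoyed'.

enjoyed


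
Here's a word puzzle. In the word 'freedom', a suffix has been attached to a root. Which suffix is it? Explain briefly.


The word 'freedom' = 'free' (root) + '-dom' (suffix). The suffix is '-dom'.

dom


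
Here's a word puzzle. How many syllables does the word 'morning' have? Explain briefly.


Break 'morning' into syllables: morn-ing -> morn | ing = 2 syllables

2 syllables


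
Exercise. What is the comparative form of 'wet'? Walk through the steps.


Apply comparative formation (double final consonant, add -er): 'wet' -> 'wetter'.

wetter


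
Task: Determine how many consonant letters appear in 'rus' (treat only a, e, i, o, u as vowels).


Consonants in 'rus': r, s = 2 consonants.

2


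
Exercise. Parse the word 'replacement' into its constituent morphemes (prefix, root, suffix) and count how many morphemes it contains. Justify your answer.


Step 1: Identify prefix: 're' (meaning: again)
Step 2: Identify root: 'place'
Step 3: Identify suffix(es): 'ment'
Decomposition: re- (prefix: again) + place (root) + -ment (suffix: action/result)
Total morphemes: 3

3 morphemes (re- (prefix: again) + place (root) + -ment (suffix: action/result))


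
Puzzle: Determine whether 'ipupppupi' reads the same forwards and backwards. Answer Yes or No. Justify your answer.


Forward: 'ipupppupi'
Reversed: 'ipupppupi'
They are identical.

Yes


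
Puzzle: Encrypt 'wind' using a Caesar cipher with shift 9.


Shift each letter by 9: w -> f, i -> r, n -> w, d -> m. Result: 'frwm'.

frwm


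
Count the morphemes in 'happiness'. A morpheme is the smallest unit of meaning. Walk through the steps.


Decomposition: happy (root) + -ness (suffix) = 2 morpheme(s)

2 morphemes


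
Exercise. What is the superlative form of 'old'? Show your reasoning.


Apply superlative formation (add -est): 'old' -> 'oldest'.

oldest


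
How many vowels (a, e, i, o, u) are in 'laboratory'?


Vowels in 'laboratory': a, o, a, o = 4 vowels.

4


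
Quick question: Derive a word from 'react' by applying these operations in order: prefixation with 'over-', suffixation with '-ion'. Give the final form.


Step 1: Add prefix 'over-' to 'react' = 'overreact'
Step 2: Add suffix '-ion' to 'overreact' = 'overreaction'

overreaction


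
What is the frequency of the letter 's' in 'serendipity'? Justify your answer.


Letter 's' in 'serendipity': found at position(s) 1 = 1 occurrence(s).

1


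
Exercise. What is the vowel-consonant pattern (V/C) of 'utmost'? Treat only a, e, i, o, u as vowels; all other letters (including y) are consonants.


Letter mapping: u = V, t = C, m = C, o = V, s = C, t = C.

VCCVCC


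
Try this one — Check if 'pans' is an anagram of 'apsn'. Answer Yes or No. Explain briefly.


Sorted letters of 'pans': 'anps'
Sorted letters of 'apsn': 'anps'
They match.

Yes


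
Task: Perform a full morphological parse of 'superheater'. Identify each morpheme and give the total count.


Step 1: Identify prefix: 'super' (meaning: above)
Step 2: Identify root: 'heat'
Step 3: Identify suffix(es): 'er'
Decomposition: super- (prefix: above) + heat (root) + -er (suffix: one who)
Total morphemes: 3

3 morphemes (super- (prefix: above) + heat (root) + -er (suffix: one who))


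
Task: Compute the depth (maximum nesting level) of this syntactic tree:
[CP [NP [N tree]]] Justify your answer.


Count bracket nesting levels:
'[' at pos 0: depth = 1
'[' at pos 4: depth = 2
'[' at pos 8: depth = 3
Maximum depth reached: 3

3


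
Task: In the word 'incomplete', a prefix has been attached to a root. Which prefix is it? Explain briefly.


The word 'incomplete' = 'in' (prefix) + 'complete' (root). The prefix is 'in'.

in


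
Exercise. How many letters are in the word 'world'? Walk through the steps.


Spell out 'world' and number each letter: w(1), o(2), r(3), l(4), d(5). Total: 5 letters.

5


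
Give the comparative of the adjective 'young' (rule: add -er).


Apply comparative formation (add -er): 'young' -> 'younger'.

younger


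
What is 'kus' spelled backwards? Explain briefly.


Reverse 'kus' character by character: 'suk'.

suk


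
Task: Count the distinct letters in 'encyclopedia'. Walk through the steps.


Unique letters in 'encyclopedia': {a, c, d, e, i, l, n, o, p, y} = 10 distinct letters.

10


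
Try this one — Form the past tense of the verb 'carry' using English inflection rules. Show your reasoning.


Apply rule: Change -y to -ied. 'carry' becomes 'carried'.

carried


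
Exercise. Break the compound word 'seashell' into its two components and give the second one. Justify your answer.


Split 'seashell' into 'sea' + 'shell'. The second part is 'shell'.

shell


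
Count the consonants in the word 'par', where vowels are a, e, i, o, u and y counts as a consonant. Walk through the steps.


Consonants in 'par': p, r = 2 consonants.

2


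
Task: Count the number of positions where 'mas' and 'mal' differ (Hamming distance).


Alignment:
Position 1: 'm' vs 'm' = match
Position 2: 'a' vs 'a' = match
Position 3: 's' vs 'l' = DIFFER
Total differences: 1

1


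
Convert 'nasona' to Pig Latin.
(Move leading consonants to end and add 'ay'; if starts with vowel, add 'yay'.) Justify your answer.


'nasona': move consonant cluster 'n' to end and add 'ay': 'asonanay'.

asonanay


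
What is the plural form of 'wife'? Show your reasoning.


Apply rule: Change -fe to -ves. 'wife' becomes 'wives'.

wives


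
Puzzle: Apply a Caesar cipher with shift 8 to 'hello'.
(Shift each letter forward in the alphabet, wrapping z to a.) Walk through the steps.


Shift each letter by 8: h -> p, e -> m, l -> t, l -> t, o -> w. Result: 'pmttw'.

pmttw


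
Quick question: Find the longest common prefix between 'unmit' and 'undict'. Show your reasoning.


Compare from the start: 2 characters match: 'un'. Mismatch at position 3: 'm' vs 'd'.

un


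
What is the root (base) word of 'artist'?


Remove suffix '-ist' from 'artist' to get root 'art'.

art


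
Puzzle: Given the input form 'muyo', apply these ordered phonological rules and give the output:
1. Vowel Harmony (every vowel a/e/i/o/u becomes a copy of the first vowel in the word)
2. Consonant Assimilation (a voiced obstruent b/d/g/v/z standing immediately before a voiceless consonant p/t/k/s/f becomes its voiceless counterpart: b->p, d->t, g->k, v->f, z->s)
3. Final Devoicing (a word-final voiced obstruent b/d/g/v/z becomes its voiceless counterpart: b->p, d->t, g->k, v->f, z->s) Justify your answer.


Starting form: 'muyo'
Rule 1: Vowel Harmony: all vowels become 'u' (matching first vowel). 'muyo' -> 'muyu'
Rule 2: Consonant Assimilation: no voiced obstruent (b/d/g/v/z) stands immediately before a voiceless consonant (p/t/k/s/f). No change.
Rule 3: Final Devoicing: the word ends in the vowel 'u', not a consonant. No change.
Final form: 'muyu'

muyu


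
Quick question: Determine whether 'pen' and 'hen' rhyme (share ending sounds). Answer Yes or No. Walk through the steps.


Rime (stressed vowel + following sounds) of 'pen': -en = /ɛn/
Rime of 'hen': -en = /ɛn/
/ɛn/ and /ɛn/ are the same ending sound, so the words rhyme.

Yes


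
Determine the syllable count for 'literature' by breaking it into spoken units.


Break 'literature' into syllables: lit-er-a-ture -> lit | er | a | ture = 4 syllables

4 syllables


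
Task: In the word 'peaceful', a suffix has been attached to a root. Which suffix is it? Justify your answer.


The word 'peaceful' = 'peace' (root) + '-ful' (suffix). The suffix is '-ful'.

ful


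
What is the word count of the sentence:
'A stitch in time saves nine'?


Split into words: A | stitch | in | time | saves | nine = 6 words.

6


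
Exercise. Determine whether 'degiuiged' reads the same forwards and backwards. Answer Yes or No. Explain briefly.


Forward: 'degiuiged'
Reversed: 'degiuiged'
They are identical.

Yes
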